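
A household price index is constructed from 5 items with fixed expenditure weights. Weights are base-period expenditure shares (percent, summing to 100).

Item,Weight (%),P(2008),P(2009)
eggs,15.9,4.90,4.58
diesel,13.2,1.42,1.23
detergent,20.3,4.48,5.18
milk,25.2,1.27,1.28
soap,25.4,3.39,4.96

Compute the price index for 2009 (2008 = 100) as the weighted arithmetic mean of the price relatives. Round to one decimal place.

eggs: 15.9 × (4.58/4.90) = 15.9 × 0.934694 = 14.8616
diesel: 13.2 × (1.23/1.42) = 13.2 × 0.866197 = 11.4338
detergent: 20.3 × (5.18/4.48) = 20.3 × 1.156250 = 23.4719
milk: 25.2 × (1.28/1.27) = 25.2 × 1.007874 = 25.3984
soap: 25.4 × (4.96/3.39) = 25.4 × 1.463127 = 37.1634
Index = Σ wᵢ·(p₁ᵢ/p₀ᵢ) = 14.8616 + 11.4338 + 23.4719 + 25.3984 + 37.1634 = 112.3292

112.3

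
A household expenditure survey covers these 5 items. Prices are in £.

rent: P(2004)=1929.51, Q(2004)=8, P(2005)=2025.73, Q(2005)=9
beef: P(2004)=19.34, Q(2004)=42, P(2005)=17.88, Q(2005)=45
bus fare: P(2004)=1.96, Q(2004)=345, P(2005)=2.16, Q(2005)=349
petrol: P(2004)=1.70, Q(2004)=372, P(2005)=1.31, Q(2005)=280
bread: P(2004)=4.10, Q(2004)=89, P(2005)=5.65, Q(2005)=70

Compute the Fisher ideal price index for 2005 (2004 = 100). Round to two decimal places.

104.36

Laspeyres component (base-period weights):
ΣP(2005)Q(2004) = 2025.73×8 + 17.88×42 + 2.16×345 + 1.31×372 + 5.65×89 = 16205.84 + 750.96 + 745.2 + 487.32 + 502.85 = 18692.17
ΣP(2004)Q(2004) = 1929.51×8 + 19.34×42 + 1.96×345 + 1.70×372 + 4.10×89 = 15436.08 + 812.28 + 676.2 + 632.4 + 364.9 = 17921.86
L = 18692.17 / 17921.86 × 100 = 104.2982
Paasche component (current-period weights):
ΣP(2005)Q(2005) = 2025.73×9 + 17.88×45 + 2.16×349 + 1.31×280 + 5.65×70 = 18231.57 + 804.6 + 753.84 + 366.8 + 395.5 = 20552.31
ΣP(2004)Q(2005) = 1929.51×9 + 19.34×45 + 1.96×349 + 1.70×280 + 4.10×70 = 17365.59 + 870.3 + 684.04 + 476 + 287 = 19682.93
P = 20552.31 / 19682.93 × 100 = 104.4169
Fisher = √(L × P) = √(104.2982 × 104.4169) = 104.3575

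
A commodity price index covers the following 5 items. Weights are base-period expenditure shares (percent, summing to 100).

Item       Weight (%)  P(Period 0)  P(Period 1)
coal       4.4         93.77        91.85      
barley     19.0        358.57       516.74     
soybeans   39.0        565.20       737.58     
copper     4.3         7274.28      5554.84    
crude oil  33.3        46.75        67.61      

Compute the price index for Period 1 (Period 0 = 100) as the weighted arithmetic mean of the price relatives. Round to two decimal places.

134.03

coal: 4.4 × (91.85/93.77) = 4.4 × 0.979524 = 4.3099
barley: 19.0 × (516.74/358.57) = 19.0 × 1.441113 = 27.3812
soybeans: 39.0 × (737.58/565.20) = 39.0 × 1.304989 = 50.8946
copper: 4.3 × (5554.84/7274.28) = 4.3 × 0.763627 = 3.2836
crude oil: 33.3 × (67.61/46.75) = 33.3 × 1.446203 = 48.1586
Index = Σ wᵢ·(p₁ᵢ/p₀ᵢ) = 4.3099 + 27.3812 + 50.8946 + 3.2836 + 48.1586 = 134.0278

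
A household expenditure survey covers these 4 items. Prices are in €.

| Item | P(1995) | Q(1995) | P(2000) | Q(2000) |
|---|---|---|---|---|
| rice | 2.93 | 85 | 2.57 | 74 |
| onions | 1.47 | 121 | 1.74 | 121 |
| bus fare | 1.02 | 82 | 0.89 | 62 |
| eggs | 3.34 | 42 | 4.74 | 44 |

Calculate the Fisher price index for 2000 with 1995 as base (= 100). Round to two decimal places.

108.78

Laspeyres component (base-period weights):
ΣP(2000)Q(1995) = 2.57×85 + 1.74×121 + 0.89×82 + 4.74×42 = 218.45 + 210.54 + 72.98 + 199.08 = 701.05
ΣP(1995)Q(1995) = 2.93×85 + 1.47×121 + 1.02×82 + 3.34×42 = 249.05 + 177.87 + 83.64 + 140.28 = 650.84
L = 701.05 / 650.84 × 100 = 107.7146
Paasche component (current-period weights):
ΣP(2000)Q(2000) = 2.57×74 + 1.74×121 + 0.89×62 + 4.74×44 = 190.18 + 210.54 + 55.18 + 208.56 = 664.46
ΣP(1995)Q(2000) = 2.93×74 + 1.47×121 + 1.02×62 + 3.34×44 = 216.82 + 177.87 + 63.24 + 146.96 = 604.89
P = 664.46 / 604.89 × 100 = 109.8481
Fisher = √(L × P) = √(107.7146 × 109.8481) = 108.7761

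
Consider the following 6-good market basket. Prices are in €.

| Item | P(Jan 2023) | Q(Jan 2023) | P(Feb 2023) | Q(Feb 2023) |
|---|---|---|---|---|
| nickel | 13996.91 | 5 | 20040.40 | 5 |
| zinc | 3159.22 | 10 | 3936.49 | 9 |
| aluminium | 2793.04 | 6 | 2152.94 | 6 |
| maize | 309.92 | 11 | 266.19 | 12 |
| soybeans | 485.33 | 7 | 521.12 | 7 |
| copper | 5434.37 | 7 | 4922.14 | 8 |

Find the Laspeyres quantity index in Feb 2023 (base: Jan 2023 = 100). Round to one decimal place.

101.6

Laspeyres quantity index uses base-period prices as weights.
ΣP(Jan 2023)·Q(Feb 2023) = 13996.91×5 + 3159.22×9 + 2793.04×6 + 309.92×12 + 485.33×7 + 5434.37×8 = 69984.55 + 28432.98 + 16758.24 + 3719.04 + 3397.31 + 43474.96 = 165767.08
ΣP(Jan 2023)·Q(Jan 2023) = 13996.91×5 + 3159.22×10 + 2793.04×6 + 309.92×11 + 485.33×7 + 5434.37×7 = 69984.55 + 31592.2 + 16758.24 + 3409.12 + 3397.31 + 38040.59 = 163182.01
Index = 165767.08 / 163182.01 × 100 = 101.5842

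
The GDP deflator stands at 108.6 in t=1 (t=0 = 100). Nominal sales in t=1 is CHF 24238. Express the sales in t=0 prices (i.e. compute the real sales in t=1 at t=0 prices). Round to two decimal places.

Real = Nominal ÷ (Index/100) = 24238 ÷ (108.6/100)
     = 24238 ÷ 1.086 = 22318.6004

22318.60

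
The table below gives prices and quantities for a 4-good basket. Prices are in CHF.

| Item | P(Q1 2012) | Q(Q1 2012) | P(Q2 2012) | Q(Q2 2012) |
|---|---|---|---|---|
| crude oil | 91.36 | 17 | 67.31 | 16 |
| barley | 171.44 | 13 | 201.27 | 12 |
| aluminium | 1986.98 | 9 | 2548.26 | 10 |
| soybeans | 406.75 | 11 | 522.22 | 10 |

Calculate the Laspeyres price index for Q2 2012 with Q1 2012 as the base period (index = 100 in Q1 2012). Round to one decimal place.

Laspeyres price index uses base-period quantities as weights.
ΣP(Q2 2012)·Q(Q1 2012) = 67.31×17 + 201.27×13 + 2548.26×9 + 522.22×11 = 1144.27 + 2616.51 + 22934.34 + 5744.42 = 32439.54
ΣP(Q1 2012)·Q(Q1 2012) = 91.36×17 + 171.44×13 + 1986.98×9 + 406.75×11 = 1553.12 + 2228.72 + 17882.82 + 4474.25 = 26138.91
Index = 32439.54 / 26138.91 × 100 = 124.1044

124.1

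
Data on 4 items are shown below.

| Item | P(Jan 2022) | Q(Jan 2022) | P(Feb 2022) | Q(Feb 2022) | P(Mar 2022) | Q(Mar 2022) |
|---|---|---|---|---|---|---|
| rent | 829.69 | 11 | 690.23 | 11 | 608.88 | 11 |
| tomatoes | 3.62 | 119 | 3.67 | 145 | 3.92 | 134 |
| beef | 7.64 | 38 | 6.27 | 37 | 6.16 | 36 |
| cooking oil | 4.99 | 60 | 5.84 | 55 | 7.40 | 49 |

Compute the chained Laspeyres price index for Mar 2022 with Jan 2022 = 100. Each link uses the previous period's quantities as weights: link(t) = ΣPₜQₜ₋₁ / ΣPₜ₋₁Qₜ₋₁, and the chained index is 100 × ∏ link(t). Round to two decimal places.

Link Jan 2022→Feb 2022:
ΣP(Feb 2022)Q(Jan 2022) = 690.23×11 + 3.67×119 + 6.27×38 + 5.84×60 = 7592.53 + 436.73 + 238.26 + 350.4 = 8617.92
ΣP(Jan 2022)Q(Jan 2022) = 829.69×11 + 3.62×119 + 7.64×38 + 4.99×60 = 9126.59 + 430.78 + 290.32 + 299.4 = 10147.09
link = 8617.92/10147.09 = 0.849300
Link Feb 2022→Mar 2022:
ΣP(Mar 2022)Q(Feb 2022) = 608.88×11 + 3.92×145 + 6.16×37 + 7.40×55 = 6697.68 + 568.4 + 227.92 + 407 = 7901
ΣP(Feb 2022)Q(Feb 2022) = 690.23×11 + 3.67×145 + 6.27×37 + 5.84×55 = 7592.53 + 532.15 + 231.99 + 321.2 = 8677.87
link = 7901/8677.87 = 0.910477
Chained index = 100 × 0.849300 × 0.910477 = 77.3268

77.33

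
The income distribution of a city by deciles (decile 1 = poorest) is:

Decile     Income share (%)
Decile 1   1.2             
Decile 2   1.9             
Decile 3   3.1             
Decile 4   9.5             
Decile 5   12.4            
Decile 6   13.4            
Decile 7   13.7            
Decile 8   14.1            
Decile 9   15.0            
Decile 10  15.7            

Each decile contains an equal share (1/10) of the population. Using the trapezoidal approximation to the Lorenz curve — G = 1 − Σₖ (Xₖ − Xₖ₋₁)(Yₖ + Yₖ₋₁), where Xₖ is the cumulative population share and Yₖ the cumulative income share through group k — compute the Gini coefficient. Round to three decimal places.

Cumulative income shares Yₖ: 0.0120, 0.0310, 0.0620, 0.1570, 0.2810, 0.4150, 0.5520, 0.6930, 0.8430, 1.0000
Σ (Xₖ−Xₖ₋₁)(Yₖ+Yₖ₋₁) = (1/10)(0.0120+0.0000) + (1/10)(0.0310+0.0120) + (1/10)(0.0620+0.0310) + (1/10)(0.1570+0.0620) + (1/10)(0.2810+0.1570) + (1/10)(0.4150+0.2810) + (1/10)(0.5520+0.4150) + (1/10)(0.6930+0.5520) + (1/10)(0.8430+0.6930) + (1/10)(1.0000+0.8430)
  = 0.0012 + 0.0043 + 0.0093 + 0.0219 + 0.0438 + 0.0696 + 0.0967 + 0.1245 + 0.1536 + 0.1843 = 0.7092
G = 1 − 0.7092 = 0.2908

0.291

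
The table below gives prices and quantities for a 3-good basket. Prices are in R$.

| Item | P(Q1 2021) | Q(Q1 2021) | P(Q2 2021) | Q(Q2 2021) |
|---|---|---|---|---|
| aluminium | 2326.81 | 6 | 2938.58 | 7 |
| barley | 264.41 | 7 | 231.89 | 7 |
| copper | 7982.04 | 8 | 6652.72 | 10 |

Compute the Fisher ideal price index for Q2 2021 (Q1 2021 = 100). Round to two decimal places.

Laspeyres component (base-period weights):
ΣP(Q2 2021)Q(Q1 2021) = 2938.58×6 + 231.89×7 + 6652.72×8 = 17631.48 + 1623.23 + 53221.76 = 72476.47
ΣP(Q1 2021)Q(Q1 2021) = 2326.81×6 + 264.41×7 + 7982.04×8 = 13960.86 + 1850.87 + 63856.32 = 79668.05
L = 72476.47 / 79668.05 × 100 = 90.9731
Paasche component (current-period weights):
ΣP(Q2 2021)Q(Q2 2021) = 2938.58×7 + 231.89×7 + 6652.72×10 = 20570.06 + 1623.23 + 66527.2 = 88720.49
ΣP(Q1 2021)Q(Q2 2021) = 2326.81×7 + 264.41×7 + 7982.04×10 = 16287.67 + 1850.87 + 79820.4 = 97958.94
P = 88720.49 / 97958.94 × 100 = 90.5691
Fisher = √(L × P) = √(90.9731 × 90.5691) = 90.7708

90.77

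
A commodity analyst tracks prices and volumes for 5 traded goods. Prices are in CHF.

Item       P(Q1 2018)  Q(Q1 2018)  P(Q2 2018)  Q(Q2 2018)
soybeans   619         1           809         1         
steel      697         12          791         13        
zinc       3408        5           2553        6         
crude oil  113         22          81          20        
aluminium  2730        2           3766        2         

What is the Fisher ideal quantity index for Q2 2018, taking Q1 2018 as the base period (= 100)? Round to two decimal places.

Laspeyres component (base-period weights):
ΣP(Q1 2018)Q(Q2 2018) = 619×1 + 697×13 + 3408×6 + 113×20 + 2730×2 = 619 + 9061 + 20448 + 2260 + 5460 = 37848
ΣP(Q1 2018)Q(Q1 2018) = 619×1 + 697×12 + 3408×5 + 113×22 + 2730×2 = 619 + 8364 + 17040 + 2486 + 5460 = 33969
L = 37848 / 33969 × 100 = 111.4192
Paasche component (current-period weights):
ΣP(Q2 2018)Q(Q2 2018) = 809×1 + 791×13 + 2553×6 + 81×20 + 3766×2 = 809 + 10283 + 15318 + 1620 + 7532 = 35562
ΣP(Q2 2018)Q(Q1 2018) = 809×1 + 791×12 + 2553×5 + 81×22 + 3766×2 = 809 + 9492 + 12765 + 1782 + 7532 = 32380
P = 35562 / 32380 × 100 = 109.8271
Fisher = √(L × P) = √(111.4192 × 109.8271) = 110.6203

110.62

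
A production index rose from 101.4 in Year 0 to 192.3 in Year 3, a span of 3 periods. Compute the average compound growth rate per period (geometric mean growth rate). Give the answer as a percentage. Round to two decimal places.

23.78%

Growth factor = (192.3/101.4)^(1/3) = (1.896450)^(1/3) = 1.237790
Growth rate = 1.237790 − 1 = 0.237790 = 23.7790%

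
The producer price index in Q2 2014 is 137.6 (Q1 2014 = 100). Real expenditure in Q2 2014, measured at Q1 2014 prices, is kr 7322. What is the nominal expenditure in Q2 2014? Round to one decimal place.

10075.1

Nominal = Real × (Index/100) = 7322 × (137.6/100)
        = 7322 × 1.376 = 10075.0720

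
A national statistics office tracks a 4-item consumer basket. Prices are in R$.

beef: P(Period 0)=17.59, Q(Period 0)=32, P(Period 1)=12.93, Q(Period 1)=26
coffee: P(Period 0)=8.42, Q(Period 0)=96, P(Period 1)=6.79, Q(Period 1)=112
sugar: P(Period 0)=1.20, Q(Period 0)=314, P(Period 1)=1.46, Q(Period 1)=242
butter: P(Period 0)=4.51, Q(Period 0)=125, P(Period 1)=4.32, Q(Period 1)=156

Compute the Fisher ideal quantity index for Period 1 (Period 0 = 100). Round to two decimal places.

103.24

Laspeyres component (base-period weights):
ΣP(Period 0)Q(Period 1) = 17.59×26 + 8.42×112 + 1.20×242 + 4.51×156 = 457.34 + 943.04 + 290.4 + 703.56 = 2394.34
ΣP(Period 0)Q(Period 0) = 17.59×32 + 8.42×96 + 1.20×314 + 4.51×125 = 562.88 + 808.32 + 376.8 + 563.75 = 2311.75
L = 2394.34 / 2311.75 × 100 = 103.5726
Paasche component (current-period weights):
ΣP(Period 1)Q(Period 1) = 12.93×26 + 6.79×112 + 1.46×242 + 4.32×156 = 336.18 + 760.48 + 353.32 + 673.92 = 2123.9
ΣP(Period 1)Q(Period 0) = 12.93×32 + 6.79×96 + 1.46×314 + 4.32×125 = 413.76 + 651.84 + 458.44 + 540 = 2064.04
P = 2123.9 / 2064.04 × 100 = 102.9001
Fisher = √(L × P) = √(103.5726 × 102.9001) = 103.2358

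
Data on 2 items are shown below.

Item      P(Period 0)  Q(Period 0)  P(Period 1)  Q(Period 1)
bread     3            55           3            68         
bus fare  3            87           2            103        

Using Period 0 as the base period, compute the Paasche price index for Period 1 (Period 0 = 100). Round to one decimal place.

Paasche price index uses current-period quantities as weights.
ΣP(Period 1)·Q(Period 1) = 3×68 + 2×103 = 204 + 206 = 410
ΣP(Period 0)·Q(Period 1) = 3×68 + 3×103 = 204 + 309 = 513
Index = 410 / 513 × 100 = 79.9220

79.9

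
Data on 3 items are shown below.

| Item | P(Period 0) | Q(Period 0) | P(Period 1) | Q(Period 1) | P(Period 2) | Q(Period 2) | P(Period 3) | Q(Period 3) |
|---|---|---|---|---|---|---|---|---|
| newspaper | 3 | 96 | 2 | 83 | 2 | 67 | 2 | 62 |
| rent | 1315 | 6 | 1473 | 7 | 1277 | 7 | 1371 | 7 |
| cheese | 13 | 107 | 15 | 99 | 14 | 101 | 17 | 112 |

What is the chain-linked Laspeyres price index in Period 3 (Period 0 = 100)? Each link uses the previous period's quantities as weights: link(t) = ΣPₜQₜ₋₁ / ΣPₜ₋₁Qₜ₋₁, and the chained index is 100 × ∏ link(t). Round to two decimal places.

Link Period 0→Period 1:
ΣP(Period 1)Q(Period 0) = 2×96 + 1473×6 + 15×107 = 192 + 8838 + 1605 = 10635
ΣP(Period 0)Q(Period 0) = 3×96 + 1315×6 + 13×107 = 288 + 7890 + 1391 = 9569
link = 10635/9569 = 1.111401
Link Period 1→Period 2:
ΣP(Period 2)Q(Period 1) = 2×83 + 1277×7 + 14×99 = 166 + 8939 + 1386 = 10491
ΣP(Period 1)Q(Period 1) = 2×83 + 1473×7 + 15×99 = 166 + 10311 + 1485 = 11962
link = 10491/11962 = 0.877027
Link Period 2→Period 3:
ΣP(Period 3)Q(Period 2) = 2×67 + 1371×7 + 17×101 = 134 + 9597 + 1717 = 11448
ΣP(Period 2)Q(Period 2) = 2×67 + 1277×7 + 14×101 = 134 + 8939 + 1414 = 10487
link = 11448/10487 = 1.091637
Chained index = 100 × 1.111401 × 0.877027 × 1.091637 = 106.4051

106.41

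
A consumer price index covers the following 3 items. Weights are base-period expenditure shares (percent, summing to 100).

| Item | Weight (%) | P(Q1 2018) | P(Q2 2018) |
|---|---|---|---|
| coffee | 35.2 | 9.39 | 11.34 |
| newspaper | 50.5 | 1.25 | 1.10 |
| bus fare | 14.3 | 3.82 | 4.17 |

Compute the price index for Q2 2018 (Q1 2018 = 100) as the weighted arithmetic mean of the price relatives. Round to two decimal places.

coffee: 35.2 × (11.34/9.39) = 35.2 × 1.207668 = 42.5099
newspaper: 50.5 × (1.10/1.25) = 50.5 × 0.880000 = 44.4400
bus fare: 14.3 × (4.17/3.82) = 14.3 × 1.091623 = 15.6102
Index = Σ wᵢ·(p₁ᵢ/p₀ᵢ) = 42.5099 + 44.4400 + 15.6102 = 102.5601

102.56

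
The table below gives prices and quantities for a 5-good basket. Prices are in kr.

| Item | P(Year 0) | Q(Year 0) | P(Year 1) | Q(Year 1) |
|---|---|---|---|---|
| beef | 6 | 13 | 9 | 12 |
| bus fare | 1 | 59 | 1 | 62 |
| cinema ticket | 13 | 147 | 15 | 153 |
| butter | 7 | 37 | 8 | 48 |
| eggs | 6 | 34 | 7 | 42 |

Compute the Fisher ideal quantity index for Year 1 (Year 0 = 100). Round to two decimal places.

Laspeyres component (base-period weights):
ΣP(Year 0)Q(Year 1) = 6×12 + 1×62 + 13×153 + 7×48 + 6×42 = 72 + 62 + 1989 + 336 + 252 = 2711
ΣP(Year 0)Q(Year 0) = 6×13 + 1×59 + 13×147 + 7×37 + 6×34 = 78 + 59 + 1911 + 259 + 204 = 2511
L = 2711 / 2511 × 100 = 107.9650
Paasche component (current-period weights):
ΣP(Year 1)Q(Year 1) = 9×12 + 1×62 + 15×153 + 8×48 + 7×42 = 108 + 62 + 2295 + 384 + 294 = 3143
ΣP(Year 1)Q(Year 0) = 9×13 + 1×59 + 15×147 + 8×37 + 7×34 = 117 + 59 + 2205 + 296 + 238 = 2915
P = 3143 / 2915 × 100 = 107.8216
Fisher = √(L × P) = √(107.9650 × 107.8216) = 107.8933

107.89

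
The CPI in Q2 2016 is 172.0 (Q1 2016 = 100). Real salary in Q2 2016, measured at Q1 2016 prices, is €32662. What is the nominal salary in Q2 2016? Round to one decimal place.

Nominal = Real × (Index/100) = 32662 × (172.0/100)
        = 32662 × 1.720 = 56178.6400

56178.6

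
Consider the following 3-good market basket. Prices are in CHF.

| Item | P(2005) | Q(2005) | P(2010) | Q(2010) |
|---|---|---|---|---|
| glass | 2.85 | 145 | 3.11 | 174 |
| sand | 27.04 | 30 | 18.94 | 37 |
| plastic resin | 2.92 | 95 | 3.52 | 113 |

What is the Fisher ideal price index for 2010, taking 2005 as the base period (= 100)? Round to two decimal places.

89.95

Laspeyres component (base-period weights):
ΣP(2010)Q(2005) = 3.11×145 + 18.94×30 + 3.52×95 = 450.95 + 568.2 + 334.4 = 1353.55
ΣP(2005)Q(2005) = 2.85×145 + 27.04×30 + 2.92×95 = 413.25 + 811.2 + 277.4 = 1501.85
L = 1353.55 / 1501.85 × 100 = 90.1255
Paasche component (current-period weights):
ΣP(2010)Q(2010) = 3.11×174 + 18.94×37 + 3.52×113 = 541.14 + 700.78 + 397.76 = 1639.68
ΣP(2005)Q(2010) = 2.85×174 + 27.04×37 + 2.92×113 = 495.9 + 1000.48 + 329.96 = 1826.34
P = 1639.68 / 1826.34 × 100 = 89.7796
Fisher = √(L × P) = √(90.1255 × 89.7796) = 89.9524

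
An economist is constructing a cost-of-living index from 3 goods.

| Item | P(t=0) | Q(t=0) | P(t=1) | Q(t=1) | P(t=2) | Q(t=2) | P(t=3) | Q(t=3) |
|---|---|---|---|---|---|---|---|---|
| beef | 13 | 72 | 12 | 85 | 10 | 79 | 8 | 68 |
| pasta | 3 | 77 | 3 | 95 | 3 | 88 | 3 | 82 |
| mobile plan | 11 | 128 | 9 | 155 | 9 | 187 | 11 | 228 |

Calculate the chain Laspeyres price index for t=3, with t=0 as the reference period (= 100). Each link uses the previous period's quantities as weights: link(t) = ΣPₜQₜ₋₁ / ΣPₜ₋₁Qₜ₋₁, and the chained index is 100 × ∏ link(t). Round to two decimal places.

88.22

Link t=0→t=1:
ΣP(t=1)Q(t=0) = 12×72 + 3×77 + 9×128 = 864 + 231 + 1152 = 2247
ΣP(t=0)Q(t=0) = 13×72 + 3×77 + 11×128 = 936 + 231 + 1408 = 2575
link = 2247/2575 = 0.872621
Link t=1→t=2:
ΣP(t=2)Q(t=1) = 10×85 + 3×95 + 9×155 = 850 + 285 + 1395 = 2530
ΣP(t=1)Q(t=1) = 12×85 + 3×95 + 9×155 = 1020 + 285 + 1395 = 2700
link = 2530/2700 = 0.937037
Link t=2→t=3:
ΣP(t=3)Q(t=2) = 8×79 + 3×88 + 11×187 = 632 + 264 + 2057 = 2953
ΣP(t=2)Q(t=2) = 10×79 + 3×88 + 9×187 = 790 + 264 + 1683 = 2737
link = 2953/2737 = 1.078919
Chained index = 100 × 0.872621 × 0.937037 × 1.078919 = 88.2209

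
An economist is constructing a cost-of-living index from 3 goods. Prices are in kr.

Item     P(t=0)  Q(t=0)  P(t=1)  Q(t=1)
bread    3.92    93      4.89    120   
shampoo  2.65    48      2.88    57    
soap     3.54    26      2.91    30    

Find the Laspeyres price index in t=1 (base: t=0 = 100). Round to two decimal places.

114.54

Laspeyres price index uses base-period quantities as weights.
ΣP(t=1)·Q(t=0) = 4.89×93 + 2.88×48 + 2.91×26 = 454.77 + 138.24 + 75.66 = 668.67
ΣP(t=0)·Q(t=0) = 3.92×93 + 2.65×48 + 3.54×26 = 364.56 + 127.2 + 92.04 = 583.8
Index = 668.67 / 583.8 × 100 = 114.5375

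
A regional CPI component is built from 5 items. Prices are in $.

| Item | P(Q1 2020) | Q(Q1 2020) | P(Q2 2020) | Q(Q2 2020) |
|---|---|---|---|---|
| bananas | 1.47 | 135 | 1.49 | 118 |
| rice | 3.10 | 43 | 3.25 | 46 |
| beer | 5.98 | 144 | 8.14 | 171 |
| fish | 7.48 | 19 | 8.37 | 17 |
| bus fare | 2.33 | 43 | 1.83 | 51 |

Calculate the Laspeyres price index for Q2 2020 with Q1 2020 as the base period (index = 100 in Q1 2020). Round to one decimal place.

Laspeyres price index uses base-period quantities as weights.
ΣP(Q2 2020)·Q(Q1 2020) = 1.49×135 + 3.25×43 + 8.14×144 + 8.37×19 + 1.83×43 = 201.15 + 139.75 + 1172.16 + 159.03 + 78.69 = 1750.78
ΣP(Q1 2020)·Q(Q1 2020) = 1.47×135 + 3.10×43 + 5.98×144 + 7.48×19 + 2.33×43 = 198.45 + 133.3 + 861.12 + 142.12 + 100.19 = 1435.18
Index = 1750.78 / 1435.18 × 100 = 121.9903

122.0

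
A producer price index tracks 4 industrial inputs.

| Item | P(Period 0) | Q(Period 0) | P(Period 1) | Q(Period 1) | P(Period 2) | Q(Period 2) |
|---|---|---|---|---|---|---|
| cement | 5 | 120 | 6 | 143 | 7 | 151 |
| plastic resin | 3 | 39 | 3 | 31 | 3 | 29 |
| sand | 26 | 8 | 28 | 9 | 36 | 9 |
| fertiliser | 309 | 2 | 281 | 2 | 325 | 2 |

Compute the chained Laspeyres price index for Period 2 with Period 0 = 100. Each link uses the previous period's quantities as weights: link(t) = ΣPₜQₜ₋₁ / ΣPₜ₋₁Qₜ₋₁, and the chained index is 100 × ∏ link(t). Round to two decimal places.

Link Period 0→Period 1:
ΣP(Period 1)Q(Period 0) = 6×120 + 3×39 + 28×8 + 281×2 = 720 + 117 + 224 + 562 = 1623
ΣP(Period 0)Q(Period 0) = 5×120 + 3×39 + 26×8 + 309×2 = 600 + 117 + 208 + 618 = 1543
link = 1623/1543 = 1.051847
Link Period 1→Period 2:
ΣP(Period 2)Q(Period 1) = 7×143 + 3×31 + 36×9 + 325×2 = 1001 + 93 + 324 + 650 = 2068
ΣP(Period 1)Q(Period 1) = 6×143 + 3×31 + 28×9 + 281×2 = 858 + 93 + 252 + 562 = 1765
link = 2068/1765 = 1.171671
Chained index = 100 × 1.051847 × 1.171671 = 123.2419

123.24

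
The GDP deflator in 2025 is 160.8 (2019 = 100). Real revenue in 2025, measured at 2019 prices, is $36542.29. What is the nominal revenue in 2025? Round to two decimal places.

58760.00

Nominal = Real × (Index/100) = 36542.29 × (160.8/100)
        = 36542.29 × 1.608 = 58760.0023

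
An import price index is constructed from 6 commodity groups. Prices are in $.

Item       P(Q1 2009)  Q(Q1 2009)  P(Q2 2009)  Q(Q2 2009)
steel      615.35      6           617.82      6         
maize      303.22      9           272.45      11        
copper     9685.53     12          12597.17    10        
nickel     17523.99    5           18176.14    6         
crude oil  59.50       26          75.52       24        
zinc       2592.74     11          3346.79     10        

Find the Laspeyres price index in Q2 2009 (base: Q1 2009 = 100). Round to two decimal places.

119.41

Laspeyres price index uses base-period quantities as weights.
ΣP(Q2 2009)·Q(Q1 2009) = 617.82×6 + 272.45×9 + 12597.17×12 + 18176.14×5 + 75.52×26 + 3346.79×11 = 3706.92 + 2452.05 + 151166.04 + 90880.7 + 1963.52 + 36814.69 = 286983.92
ΣP(Q1 2009)·Q(Q1 2009) = 615.35×6 + 303.22×9 + 9685.53×12 + 17523.99×5 + 59.50×26 + 2592.74×11 = 3692.1 + 2728.98 + 116226.36 + 87619.95 + 1547 + 28520.14 = 240334.53
Index = 286983.92 / 240334.53 × 100 = 119.4102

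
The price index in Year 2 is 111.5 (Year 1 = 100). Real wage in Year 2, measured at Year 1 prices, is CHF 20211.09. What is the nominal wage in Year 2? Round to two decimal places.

Nominal = Real × (Index/100) = 20211.09 × (111.5/100)
        = 20211.09 × 1.115 = 22535.3654

22535.37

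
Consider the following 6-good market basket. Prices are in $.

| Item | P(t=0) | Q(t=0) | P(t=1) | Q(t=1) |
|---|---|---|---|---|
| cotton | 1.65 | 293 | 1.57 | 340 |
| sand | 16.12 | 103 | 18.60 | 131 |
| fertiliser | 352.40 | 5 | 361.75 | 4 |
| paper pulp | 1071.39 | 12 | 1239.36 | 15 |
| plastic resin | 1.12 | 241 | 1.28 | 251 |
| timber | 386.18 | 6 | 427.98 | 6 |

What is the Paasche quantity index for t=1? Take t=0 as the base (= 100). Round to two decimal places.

Paasche quantity index uses current-period prices as weights.
ΣP(t=1)·Q(t=1) = 1.57×340 + 18.60×131 + 361.75×4 + 1239.36×15 + 1.28×251 + 427.98×6 = 533.8 + 2436.6 + 1447 + 18590.4 + 321.28 + 2567.88 = 25896.96
ΣP(t=1)·Q(t=0) = 1.57×293 + 18.60×103 + 361.75×5 + 1239.36×12 + 1.28×241 + 427.98×6 = 460.01 + 1915.8 + 1808.75 + 14872.32 + 308.48 + 2567.88 = 21933.24
Index = 25896.96 / 21933.24 × 100 = 118.0717

118.07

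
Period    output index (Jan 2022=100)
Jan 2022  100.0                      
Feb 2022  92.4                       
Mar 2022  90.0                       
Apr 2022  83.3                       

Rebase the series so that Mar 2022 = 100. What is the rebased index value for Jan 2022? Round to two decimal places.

111.11

Rebased(Jan 2022) = 100.0 / 90.0 × 100 = 111.1111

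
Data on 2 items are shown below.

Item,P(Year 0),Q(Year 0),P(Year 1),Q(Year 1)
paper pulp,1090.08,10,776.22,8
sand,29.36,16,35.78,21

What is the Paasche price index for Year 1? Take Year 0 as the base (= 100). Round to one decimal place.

Paasche price index uses current-period quantities as weights.
ΣP(Year 1)·Q(Year 1) = 776.22×8 + 35.78×21 = 6209.76 + 751.38 = 6961.14
ΣP(Year 0)·Q(Year 1) = 1090.08×8 + 29.36×21 = 8720.64 + 616.56 = 9337.2
Index = 6961.14 / 9337.2 × 100 = 74.5528

74.6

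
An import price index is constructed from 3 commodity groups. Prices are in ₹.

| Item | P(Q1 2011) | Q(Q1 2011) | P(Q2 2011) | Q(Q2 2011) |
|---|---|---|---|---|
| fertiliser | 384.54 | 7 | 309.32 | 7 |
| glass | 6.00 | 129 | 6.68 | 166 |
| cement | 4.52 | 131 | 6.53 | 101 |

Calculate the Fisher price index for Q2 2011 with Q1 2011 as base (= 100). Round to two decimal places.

95.30

Laspeyres component (base-period weights):
ΣP(Q2 2011)Q(Q1 2011) = 309.32×7 + 6.68×129 + 6.53×131 = 2165.24 + 861.72 + 855.43 = 3882.39
ΣP(Q1 2011)Q(Q1 2011) = 384.54×7 + 6.00×129 + 4.52×131 = 2691.78 + 774 + 592.12 = 4057.9
L = 3882.39 / 4057.9 × 100 = 95.6749
Paasche component (current-period weights):
ΣP(Q2 2011)Q(Q2 2011) = 309.32×7 + 6.68×166 + 6.53×101 = 2165.24 + 1108.88 + 659.53 = 3933.65
ΣP(Q1 2011)Q(Q2 2011) = 384.54×7 + 6.00×166 + 4.52×101 = 2691.78 + 996 + 456.52 = 4144.3
P = 3933.65 / 4144.3 × 100 = 94.9171
Fisher = √(L × P) = √(95.6749 × 94.9171) = 95.2952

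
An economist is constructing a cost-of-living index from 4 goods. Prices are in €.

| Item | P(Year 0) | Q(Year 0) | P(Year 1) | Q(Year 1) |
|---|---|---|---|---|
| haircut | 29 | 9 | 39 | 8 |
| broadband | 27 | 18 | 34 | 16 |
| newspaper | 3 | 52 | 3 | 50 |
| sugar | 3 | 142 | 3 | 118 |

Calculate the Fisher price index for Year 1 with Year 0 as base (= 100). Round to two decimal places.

Laspeyres component (base-period weights):
ΣP(Year 1)Q(Year 0) = 39×9 + 34×18 + 3×52 + 3×142 = 351 + 612 + 156 + 426 = 1545
ΣP(Year 0)Q(Year 0) = 29×9 + 27×18 + 3×52 + 3×142 = 261 + 486 + 156 + 426 = 1329
L = 1545 / 1329 × 100 = 116.2528
Paasche component (current-period weights):
ΣP(Year 1)Q(Year 1) = 39×8 + 34×16 + 3×50 + 3×118 = 312 + 544 + 150 + 354 = 1360
ΣP(Year 0)Q(Year 1) = 29×8 + 27×16 + 3×50 + 3×118 = 232 + 432 + 150 + 354 = 1168
P = 1360 / 1168 × 100 = 116.4384
Fisher = √(L × P) = √(116.2528 × 116.4384) = 116.3456

116.35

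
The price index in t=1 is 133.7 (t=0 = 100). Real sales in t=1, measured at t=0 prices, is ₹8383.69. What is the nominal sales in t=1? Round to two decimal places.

11208.99

Nominal = Real × (Index/100) = 8383.69 × (133.7/100)
        = 8383.69 × 1.337 = 11208.9935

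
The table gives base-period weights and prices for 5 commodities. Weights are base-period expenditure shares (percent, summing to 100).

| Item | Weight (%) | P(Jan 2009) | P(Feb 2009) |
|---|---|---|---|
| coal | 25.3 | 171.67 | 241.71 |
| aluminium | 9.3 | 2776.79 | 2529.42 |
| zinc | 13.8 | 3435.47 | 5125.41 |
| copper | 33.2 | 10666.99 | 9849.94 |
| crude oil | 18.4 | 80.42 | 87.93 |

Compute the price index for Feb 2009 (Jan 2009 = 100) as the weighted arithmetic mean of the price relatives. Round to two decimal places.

115.46

coal: 25.3 × (241.71/171.67) = 25.3 × 1.407992 = 35.6222
aluminium: 9.3 × (2529.42/2776.79) = 9.3 × 0.910915 = 8.4715
zinc: 13.8 × (5125.41/3435.47) = 13.8 × 1.491909 = 20.5883
copper: 33.2 × (9849.94/10666.99) = 33.2 × 0.923404 = 30.6570
crude oil: 18.4 × (87.93/80.42) = 18.4 × 1.093385 = 20.1183
Index = Σ wᵢ·(p₁ᵢ/p₀ᵢ) = 35.6222 + 8.4715 + 20.5883 + 30.6570 + 20.1183 = 115.4573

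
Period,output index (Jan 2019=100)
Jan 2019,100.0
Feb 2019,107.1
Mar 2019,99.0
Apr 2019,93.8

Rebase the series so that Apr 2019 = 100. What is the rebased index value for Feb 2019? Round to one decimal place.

114.2

Rebased(Feb 2019) = 107.1 / 93.8 × 100 = 114.1791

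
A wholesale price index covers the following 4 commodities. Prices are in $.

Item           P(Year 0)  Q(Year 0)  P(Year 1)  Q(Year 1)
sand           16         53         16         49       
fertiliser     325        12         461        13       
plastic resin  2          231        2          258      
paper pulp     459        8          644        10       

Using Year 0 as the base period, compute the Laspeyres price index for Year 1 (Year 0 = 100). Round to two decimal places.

135.04

Laspeyres price index uses base-period quantities as weights.
ΣP(Year 1)·Q(Year 0) = 16×53 + 461×12 + 2×231 + 644×8 = 848 + 5532 + 462 + 5152 = 11994
ΣP(Year 0)·Q(Year 0) = 16×53 + 325×12 + 2×231 + 459×8 = 848 + 3900 + 462 + 3672 = 8882
Index = 11994 / 8882 × 100 = 135.0372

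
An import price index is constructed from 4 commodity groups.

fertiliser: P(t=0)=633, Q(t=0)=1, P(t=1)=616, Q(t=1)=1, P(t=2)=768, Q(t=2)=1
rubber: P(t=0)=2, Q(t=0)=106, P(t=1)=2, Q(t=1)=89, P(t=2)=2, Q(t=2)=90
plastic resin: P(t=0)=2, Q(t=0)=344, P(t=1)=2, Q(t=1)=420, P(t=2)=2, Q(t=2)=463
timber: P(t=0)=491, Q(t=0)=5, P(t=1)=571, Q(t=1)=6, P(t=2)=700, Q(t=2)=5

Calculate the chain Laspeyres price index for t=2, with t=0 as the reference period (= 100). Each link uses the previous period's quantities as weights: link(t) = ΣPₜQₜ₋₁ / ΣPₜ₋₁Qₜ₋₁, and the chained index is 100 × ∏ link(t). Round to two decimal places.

129.66

Link t=0→t=1:
ΣP(t=1)Q(t=0) = 616×1 + 2×106 + 2×344 + 571×5 = 616 + 212 + 688 + 2855 = 4371
ΣP(t=0)Q(t=0) = 633×1 + 2×106 + 2×344 + 491×5 = 633 + 212 + 688 + 2455 = 3988
link = 4371/3988 = 1.096038
Link t=1→t=2:
ΣP(t=2)Q(t=1) = 768×1 + 2×89 + 2×420 + 700×6 = 768 + 178 + 840 + 4200 = 5986
ΣP(t=1)Q(t=1) = 616×1 + 2×89 + 2×420 + 571×6 = 616 + 178 + 840 + 3426 = 5060
link = 5986/5060 = 1.183004
Chained index = 100 × 1.096038 × 1.183004 = 129.6617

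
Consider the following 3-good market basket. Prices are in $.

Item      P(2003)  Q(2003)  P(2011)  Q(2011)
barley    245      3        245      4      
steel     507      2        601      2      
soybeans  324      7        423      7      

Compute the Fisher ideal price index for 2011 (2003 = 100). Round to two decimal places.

121.30

Laspeyres component (base-period weights):
ΣP(2011)Q(2003) = 245×3 + 601×2 + 423×7 = 735 + 1202 + 2961 = 4898
ΣP(2003)Q(2003) = 245×3 + 507×2 + 324×7 = 735 + 1014 + 2268 = 4017
L = 4898 / 4017 × 100 = 121.9318
Paasche component (current-period weights):
ΣP(2011)Q(2011) = 245×4 + 601×2 + 423×7 = 980 + 1202 + 2961 = 5143
ΣP(2003)Q(2011) = 245×4 + 507×2 + 324×7 = 980 + 1014 + 2268 = 4262
P = 5143 / 4262 × 100 = 120.6710
Fisher = √(L × P) = √(121.9318 × 120.6710) = 121.2998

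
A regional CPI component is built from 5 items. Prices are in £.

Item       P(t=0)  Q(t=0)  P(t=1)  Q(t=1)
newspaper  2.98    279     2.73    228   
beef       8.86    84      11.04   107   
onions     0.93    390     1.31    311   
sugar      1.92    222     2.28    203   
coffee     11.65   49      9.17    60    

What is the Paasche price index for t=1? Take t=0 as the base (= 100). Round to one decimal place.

107.3

Paasche price index uses current-period quantities as weights.
ΣP(t=1)·Q(t=1) = 2.73×228 + 11.04×107 + 1.31×311 + 2.28×203 + 9.17×60 = 622.44 + 1181.28 + 407.41 + 462.84 + 550.2 = 3224.17
ΣP(t=0)·Q(t=1) = 2.98×228 + 8.86×107 + 0.93×311 + 1.92×203 + 11.65×60 = 679.44 + 948.02 + 289.23 + 389.76 + 699 = 3005.45
Index = 3224.17 / 3005.45 × 100 = 107.2774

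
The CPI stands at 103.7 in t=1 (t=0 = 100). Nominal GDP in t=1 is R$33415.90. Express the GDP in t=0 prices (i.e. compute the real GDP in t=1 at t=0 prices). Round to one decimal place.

Real = Nominal ÷ (Index/100) = 33415.90 ÷ (103.7/100)
     = 33415.90 ÷ 1.037 = 32223.6258

32223.6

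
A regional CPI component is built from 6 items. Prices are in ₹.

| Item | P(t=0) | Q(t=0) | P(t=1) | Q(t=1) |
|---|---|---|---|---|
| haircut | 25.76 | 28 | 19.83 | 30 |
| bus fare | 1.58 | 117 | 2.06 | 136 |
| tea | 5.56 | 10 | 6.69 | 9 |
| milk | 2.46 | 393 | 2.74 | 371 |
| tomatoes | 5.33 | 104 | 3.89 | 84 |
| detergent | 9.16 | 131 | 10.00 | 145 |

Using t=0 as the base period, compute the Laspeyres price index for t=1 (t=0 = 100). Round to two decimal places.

99.23

Laspeyres price index uses base-period quantities as weights.
ΣP(t=1)·Q(t=0) = 19.83×28 + 2.06×117 + 6.69×10 + 2.74×393 + 3.89×104 + 10.00×131 = 555.24 + 241.02 + 66.9 + 1076.82 + 404.56 + 1310 = 3654.54
ΣP(t=0)·Q(t=0) = 25.76×28 + 1.58×117 + 5.56×10 + 2.46×393 + 5.33×104 + 9.16×131 = 721.28 + 184.86 + 55.6 + 966.78 + 554.32 + 1199.96 = 3682.8
Index = 3654.54 / 3682.8 × 100 = 99.2326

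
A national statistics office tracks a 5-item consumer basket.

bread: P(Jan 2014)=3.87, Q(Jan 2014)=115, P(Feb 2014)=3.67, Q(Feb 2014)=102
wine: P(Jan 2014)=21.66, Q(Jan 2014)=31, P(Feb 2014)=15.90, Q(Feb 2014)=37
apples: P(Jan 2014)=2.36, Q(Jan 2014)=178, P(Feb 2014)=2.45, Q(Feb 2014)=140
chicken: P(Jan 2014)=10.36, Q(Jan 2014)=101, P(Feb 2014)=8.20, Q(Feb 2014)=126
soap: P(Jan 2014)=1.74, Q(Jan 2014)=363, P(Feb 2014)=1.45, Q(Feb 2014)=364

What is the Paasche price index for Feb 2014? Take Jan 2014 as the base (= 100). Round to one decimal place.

Paasche price index uses current-period quantities as weights.
ΣP(Feb 2014)·Q(Feb 2014) = 3.67×102 + 15.90×37 + 2.45×140 + 8.20×126 + 1.45×364 = 374.34 + 588.3 + 343 + 1033.2 + 527.8 = 2866.64
ΣP(Jan 2014)·Q(Feb 2014) = 3.87×102 + 21.66×37 + 2.36×140 + 10.36×126 + 1.74×364 = 394.74 + 801.42 + 330.4 + 1305.36 + 633.36 = 3465.28
Index = 2866.64 / 3465.28 × 100 = 82.7246

82.7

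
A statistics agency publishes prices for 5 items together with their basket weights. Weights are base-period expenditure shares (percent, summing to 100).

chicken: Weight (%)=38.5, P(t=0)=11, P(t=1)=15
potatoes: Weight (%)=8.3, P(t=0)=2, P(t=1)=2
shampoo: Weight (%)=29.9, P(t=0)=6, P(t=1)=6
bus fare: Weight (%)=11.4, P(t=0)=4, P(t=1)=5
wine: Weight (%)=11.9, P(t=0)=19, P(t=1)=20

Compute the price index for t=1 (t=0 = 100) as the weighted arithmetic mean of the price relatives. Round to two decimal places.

117.48

chicken: 38.5 × (15/11) = 38.5 × 1.363636 = 52.5000
potatoes: 8.3 × (2/2) = 8.3 × 1.000000 = 8.3000
shampoo: 29.9 × (6/6) = 29.9 × 1.000000 = 29.9000
bus fare: 11.4 × (5/4) = 11.4 × 1.250000 = 14.2500
wine: 11.9 × (20/19) = 11.9 × 1.052632 = 12.5263
Index = Σ wᵢ·(p₁ᵢ/p₀ᵢ) = 52.5000 + 8.3000 + 29.9000 + 14.2500 + 12.5263 = 117.4763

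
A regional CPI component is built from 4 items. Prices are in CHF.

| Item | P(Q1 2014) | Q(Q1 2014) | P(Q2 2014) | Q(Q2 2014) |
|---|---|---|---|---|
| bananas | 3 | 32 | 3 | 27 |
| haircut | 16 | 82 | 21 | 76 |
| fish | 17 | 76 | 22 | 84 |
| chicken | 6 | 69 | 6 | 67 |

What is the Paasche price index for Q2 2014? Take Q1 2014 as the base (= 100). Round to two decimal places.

125.58

Paasche price index uses current-period quantities as weights.
ΣP(Q2 2014)·Q(Q2 2014) = 3×27 + 21×76 + 22×84 + 6×67 = 81 + 1596 + 1848 + 402 = 3927
ΣP(Q1 2014)·Q(Q2 2014) = 3×27 + 16×76 + 17×84 + 6×67 = 81 + 1216 + 1428 + 402 = 3127
Index = 3927 / 3127 × 100 = 125.5836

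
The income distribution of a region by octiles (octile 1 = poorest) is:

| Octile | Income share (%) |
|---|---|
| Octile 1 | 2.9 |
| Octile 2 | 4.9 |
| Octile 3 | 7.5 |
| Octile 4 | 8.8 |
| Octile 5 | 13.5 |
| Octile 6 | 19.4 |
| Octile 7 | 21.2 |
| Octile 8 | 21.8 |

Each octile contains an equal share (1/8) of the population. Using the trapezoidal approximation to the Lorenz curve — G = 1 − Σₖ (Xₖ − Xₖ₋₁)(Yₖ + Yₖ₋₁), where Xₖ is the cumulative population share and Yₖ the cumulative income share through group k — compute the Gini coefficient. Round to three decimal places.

Cumulative income shares Yₖ: 0.0290, 0.0780, 0.1530, 0.2410, 0.3760, 0.5700, 0.7820, 1.0000
Σ (Xₖ−Xₖ₋₁)(Yₖ+Yₖ₋₁) = (1/8)(0.0290+0.0000) + (1/8)(0.0780+0.0290) + (1/8)(0.1530+0.0780) + (1/8)(0.2410+0.1530) + (1/8)(0.3760+0.2410) + (1/8)(0.5700+0.3760) + (1/8)(0.7820+0.5700) + (1/8)(1.0000+0.7820)
  = 0.0036 + 0.0134 + 0.0289 + 0.0493 + 0.0771 + 0.1182 + 0.1690 + 0.2227 = 0.6822
G = 1 − 0.6822 = 0.3178

0.318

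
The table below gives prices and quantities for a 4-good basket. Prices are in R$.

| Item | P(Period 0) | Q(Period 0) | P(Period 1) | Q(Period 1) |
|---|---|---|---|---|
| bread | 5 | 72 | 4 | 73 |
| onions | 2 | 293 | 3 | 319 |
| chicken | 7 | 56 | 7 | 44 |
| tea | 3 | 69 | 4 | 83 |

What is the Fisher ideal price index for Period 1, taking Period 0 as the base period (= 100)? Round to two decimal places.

119.92

Laspeyres component (base-period weights):
ΣP(Period 1)Q(Period 0) = 4×72 + 3×293 + 7×56 + 4×69 = 288 + 879 + 392 + 276 = 1835
ΣP(Period 0)Q(Period 0) = 5×72 + 2×293 + 7×56 + 3×69 = 360 + 586 + 392 + 207 = 1545
L = 1835 / 1545 × 100 = 118.7702
Paasche component (current-period weights):
ΣP(Period 1)Q(Period 1) = 4×73 + 3×319 + 7×44 + 4×83 = 292 + 957 + 308 + 332 = 1889
ΣP(Period 0)Q(Period 1) = 5×73 + 2×319 + 7×44 + 3×83 = 365 + 638 + 308 + 249 = 1560
P = 1889 / 1560 × 100 = 121.0897
Fisher = √(L × P) = √(118.7702 × 121.0897) = 119.9244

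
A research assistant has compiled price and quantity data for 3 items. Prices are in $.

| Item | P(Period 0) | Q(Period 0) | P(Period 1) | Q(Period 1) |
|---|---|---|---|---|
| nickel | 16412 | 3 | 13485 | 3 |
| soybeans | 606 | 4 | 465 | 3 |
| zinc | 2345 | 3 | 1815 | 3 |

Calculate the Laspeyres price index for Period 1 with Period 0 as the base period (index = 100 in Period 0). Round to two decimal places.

81.37

Laspeyres price index uses base-period quantities as weights.
ΣP(Period 1)·Q(Period 0) = 13485×3 + 465×4 + 1815×3 = 40455 + 1860 + 5445 = 47760
ΣP(Period 0)·Q(Period 0) = 16412×3 + 606×4 + 2345×3 = 49236 + 2424 + 7035 = 58695
Index = 47760 / 58695 × 100 = 81.3698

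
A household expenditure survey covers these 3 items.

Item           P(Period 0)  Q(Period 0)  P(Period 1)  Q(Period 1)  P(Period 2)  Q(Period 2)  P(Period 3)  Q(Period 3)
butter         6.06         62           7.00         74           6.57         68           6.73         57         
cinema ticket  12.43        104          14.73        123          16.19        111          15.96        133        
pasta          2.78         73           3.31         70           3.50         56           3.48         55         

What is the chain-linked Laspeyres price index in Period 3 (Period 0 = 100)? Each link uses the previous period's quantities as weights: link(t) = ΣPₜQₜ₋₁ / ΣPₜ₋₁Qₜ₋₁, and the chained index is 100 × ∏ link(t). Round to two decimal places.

124.57

Link Period 0→Period 1:
ΣP(Period 1)Q(Period 0) = 7.00×62 + 14.73×104 + 3.31×73 = 434 + 1531.92 + 241.63 = 2207.55
ΣP(Period 0)Q(Period 0) = 6.06×62 + 12.43×104 + 2.78×73 = 375.72 + 1292.72 + 202.94 = 1871.38
link = 2207.55/1871.38 = 1.179637
Link Period 1→Period 2:
ΣP(Period 2)Q(Period 1) = 6.57×74 + 16.19×123 + 3.50×70 = 486.18 + 1991.37 + 245 = 2722.55
ΣP(Period 1)Q(Period 1) = 7.00×74 + 14.73×123 + 3.31×70 = 518 + 1811.79 + 231.7 = 2561.49
link = 2722.55/2561.49 = 1.062877
Link Period 2→Period 3:
ΣP(Period 3)Q(Period 2) = 6.73×68 + 15.96×111 + 3.48×56 = 457.64 + 1771.56 + 194.88 = 2424.08
ΣP(Period 2)Q(Period 2) = 6.57×68 + 16.19×111 + 3.50×56 = 446.76 + 1797.09 + 196 = 2439.85
link = 2424.08/2439.85 = 0.993536
Chained index = 100 × 1.179637 × 1.062877 × 0.993536 = 124.5706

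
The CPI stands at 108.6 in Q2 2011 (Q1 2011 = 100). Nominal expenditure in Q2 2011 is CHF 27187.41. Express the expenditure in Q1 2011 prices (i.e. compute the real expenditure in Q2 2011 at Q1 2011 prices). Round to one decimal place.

25034.4

Real = Nominal ÷ (Index/100) = 27187.41 ÷ (108.6/100)
     = 27187.41 ÷ 1.086 = 25034.4475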